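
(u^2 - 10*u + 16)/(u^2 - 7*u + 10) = (u - 8)/(u - 5)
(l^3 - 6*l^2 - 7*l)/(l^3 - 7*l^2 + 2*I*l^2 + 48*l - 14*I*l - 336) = l*(l + 1)/(l^2 + 2*I*l + 48)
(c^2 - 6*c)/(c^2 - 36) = c/(c + 6)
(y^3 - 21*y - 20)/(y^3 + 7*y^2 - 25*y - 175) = (y^2 + 5*y + 4)/(y^2 + 12*y + 35)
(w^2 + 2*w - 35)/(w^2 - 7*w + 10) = (w + 7)/(w - 2)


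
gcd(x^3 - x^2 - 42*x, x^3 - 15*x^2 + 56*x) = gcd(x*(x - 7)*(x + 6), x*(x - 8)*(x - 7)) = x^2 - 7*x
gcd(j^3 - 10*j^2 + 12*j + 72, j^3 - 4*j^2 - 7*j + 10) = j + 2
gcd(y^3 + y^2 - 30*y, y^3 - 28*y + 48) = y + 6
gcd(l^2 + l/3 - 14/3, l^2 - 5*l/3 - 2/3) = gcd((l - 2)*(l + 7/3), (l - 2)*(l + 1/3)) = l - 2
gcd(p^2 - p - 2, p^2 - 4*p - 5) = p + 1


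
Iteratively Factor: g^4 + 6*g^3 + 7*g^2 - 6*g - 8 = (g - 1)*(g^3 + 7*g^2 + 14*g + 8) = (g - 1)*(g + 2)*(g^2 + 5*g + 4) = (g - 1)*(g + 2)*(g + 4)*(g + 1)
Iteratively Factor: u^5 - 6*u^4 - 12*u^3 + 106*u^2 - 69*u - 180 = (u - 5)*(u^4 - u^3 - 17*u^2 + 21*u + 36) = (u - 5)*(u + 1)*(u^3 - 2*u^2 - 15*u + 36) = (u - 5)*(u + 1)*(u + 4)*(u^2 - 6*u + 9) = (u - 5)*(u - 3)*(u + 1)*(u + 4)*(u - 3)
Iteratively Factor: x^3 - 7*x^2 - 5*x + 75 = (x - 5)*(x^2 - 2*x - 15) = (x - 5)*(x + 3)*(x - 5)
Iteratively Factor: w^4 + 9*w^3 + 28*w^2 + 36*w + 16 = (w + 1)*(w^3 + 8*w^2 + 20*w + 16) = (w + 1)*(w + 2)*(w^2 + 6*w + 8) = (w + 1)*(w + 2)*(w + 4)*(w + 2)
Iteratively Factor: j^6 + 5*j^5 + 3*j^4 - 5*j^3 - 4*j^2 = (j + 4)*(j^5 + j^4 - j^3 - j^2) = j*(j + 4)*(j^4 + j^3 - j^2 - j) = j*(j + 1)*(j + 4)*(j^3 - j) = j*(j + 1)^2*(j + 4)*(j^2 - j) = j*(j - 1)*(j + 1)^2*(j + 4)*(j)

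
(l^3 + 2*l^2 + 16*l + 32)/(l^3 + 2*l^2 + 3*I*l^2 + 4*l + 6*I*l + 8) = (l - 4*I)/(l - I)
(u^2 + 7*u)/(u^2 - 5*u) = (u + 7)/(u - 5)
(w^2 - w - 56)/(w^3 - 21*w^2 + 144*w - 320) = (w + 7)/(w^2 - 13*w + 40)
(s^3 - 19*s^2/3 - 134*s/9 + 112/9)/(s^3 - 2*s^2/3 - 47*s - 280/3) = (s - 2/3)/(s + 5)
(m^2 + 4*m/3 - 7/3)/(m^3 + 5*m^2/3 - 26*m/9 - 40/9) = 3*(3*m^2 + 4*m - 7)/(9*m^3 + 15*m^2 - 26*m - 40)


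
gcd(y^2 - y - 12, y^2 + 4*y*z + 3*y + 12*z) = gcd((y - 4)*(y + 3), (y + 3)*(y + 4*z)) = y + 3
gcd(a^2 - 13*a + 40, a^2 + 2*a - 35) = a - 5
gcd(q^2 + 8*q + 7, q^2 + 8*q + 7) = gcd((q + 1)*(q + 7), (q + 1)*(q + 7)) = q^2 + 8*q + 7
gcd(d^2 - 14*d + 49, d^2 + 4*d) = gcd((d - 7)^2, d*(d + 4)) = 1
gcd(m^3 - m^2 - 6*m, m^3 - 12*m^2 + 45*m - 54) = m - 3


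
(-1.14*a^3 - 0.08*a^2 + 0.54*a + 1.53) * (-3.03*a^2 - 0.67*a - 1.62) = 3.4542*a^5 + 1.0062*a^4 + 0.2642*a^3 - 4.8681*a^2 - 1.8999*a - 2.4786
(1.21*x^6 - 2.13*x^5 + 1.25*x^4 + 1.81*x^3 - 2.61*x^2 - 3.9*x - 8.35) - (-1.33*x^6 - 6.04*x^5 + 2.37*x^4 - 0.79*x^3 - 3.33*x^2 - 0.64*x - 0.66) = 2.54*x^6 + 3.91*x^5 - 1.12*x^4 + 2.6*x^3 + 0.72*x^2 - 3.26*x - 7.69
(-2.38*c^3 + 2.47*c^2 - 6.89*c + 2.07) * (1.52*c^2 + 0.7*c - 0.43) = -3.6176*c^5 + 2.0884*c^4 - 7.7204*c^3 - 2.7387*c^2 + 4.4117*c - 0.8901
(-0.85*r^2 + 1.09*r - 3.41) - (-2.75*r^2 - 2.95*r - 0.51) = 1.9*r^2 + 4.04*r - 2.9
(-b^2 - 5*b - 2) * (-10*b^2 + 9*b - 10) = 10*b^4 + 41*b^3 - 15*b^2 + 32*b + 20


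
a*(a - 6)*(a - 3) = a^3 - 9*a^2 + 18*a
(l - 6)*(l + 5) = l^2 - l - 30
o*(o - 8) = o^2 - 8*o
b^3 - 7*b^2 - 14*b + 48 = (b - 8)*(b - 2)*(b + 3)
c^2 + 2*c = c*(c + 2)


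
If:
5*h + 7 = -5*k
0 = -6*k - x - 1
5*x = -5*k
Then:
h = -6/5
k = -1/5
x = 1/5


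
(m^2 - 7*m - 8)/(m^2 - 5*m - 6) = (m - 8)/(m - 6)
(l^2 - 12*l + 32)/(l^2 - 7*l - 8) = (l - 4)/(l + 1)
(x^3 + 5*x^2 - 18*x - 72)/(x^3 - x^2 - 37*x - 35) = (-x^3 - 5*x^2 + 18*x + 72)/(-x^3 + x^2 + 37*x + 35)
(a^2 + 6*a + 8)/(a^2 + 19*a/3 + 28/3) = 3*(a + 2)/(3*a + 7)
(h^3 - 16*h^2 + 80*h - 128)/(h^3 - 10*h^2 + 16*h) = (h^2 - 8*h + 16)/(h*(h - 2))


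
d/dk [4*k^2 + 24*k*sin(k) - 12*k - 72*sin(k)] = 24*k*cos(k) + 8*k + 24*sin(k) - 72*cos(k) - 12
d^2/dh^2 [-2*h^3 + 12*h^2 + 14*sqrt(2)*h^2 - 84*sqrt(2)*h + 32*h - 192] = -12*h + 24 + 28*sqrt(2)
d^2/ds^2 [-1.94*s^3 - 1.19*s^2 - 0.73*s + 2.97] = -11.64*s - 2.38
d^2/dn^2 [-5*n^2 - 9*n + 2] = -10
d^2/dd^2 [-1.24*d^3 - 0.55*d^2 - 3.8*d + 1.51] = -7.44*d - 1.1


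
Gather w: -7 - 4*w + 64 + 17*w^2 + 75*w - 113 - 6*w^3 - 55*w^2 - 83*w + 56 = -6*w^3 - 38*w^2 - 12*w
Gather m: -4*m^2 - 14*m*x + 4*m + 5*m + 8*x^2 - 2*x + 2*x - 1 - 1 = -4*m^2 + m*(9 - 14*x) + 8*x^2 - 2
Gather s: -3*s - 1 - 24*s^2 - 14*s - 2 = -24*s^2 - 17*s - 3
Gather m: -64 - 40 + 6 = -98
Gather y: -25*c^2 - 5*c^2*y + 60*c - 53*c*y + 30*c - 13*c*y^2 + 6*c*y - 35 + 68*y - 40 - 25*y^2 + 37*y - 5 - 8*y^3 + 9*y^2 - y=-25*c^2 + 90*c - 8*y^3 + y^2*(-13*c - 16) + y*(-5*c^2 - 47*c + 104) - 80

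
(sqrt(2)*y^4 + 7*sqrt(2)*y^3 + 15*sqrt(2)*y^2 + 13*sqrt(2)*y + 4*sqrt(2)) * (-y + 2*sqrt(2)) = -sqrt(2)*y^5 - 7*sqrt(2)*y^4 + 4*y^4 - 15*sqrt(2)*y^3 + 28*y^3 - 13*sqrt(2)*y^2 + 60*y^2 - 4*sqrt(2)*y + 52*y + 16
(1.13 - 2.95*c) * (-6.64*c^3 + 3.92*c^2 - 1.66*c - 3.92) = 19.588*c^4 - 19.0672*c^3 + 9.3266*c^2 + 9.6882*c - 4.4296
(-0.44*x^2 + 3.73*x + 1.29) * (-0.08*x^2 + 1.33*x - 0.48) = 0.0352*x^4 - 0.8836*x^3 + 5.0689*x^2 - 0.0746999999999998*x - 0.6192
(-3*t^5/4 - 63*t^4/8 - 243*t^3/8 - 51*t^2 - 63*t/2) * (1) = -3*t^5/4 - 63*t^4/8 - 243*t^3/8 - 51*t^2 - 63*t/2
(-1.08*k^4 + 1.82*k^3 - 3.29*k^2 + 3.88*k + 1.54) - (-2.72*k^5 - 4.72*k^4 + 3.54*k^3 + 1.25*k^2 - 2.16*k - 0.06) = 2.72*k^5 + 3.64*k^4 - 1.72*k^3 - 4.54*k^2 + 6.04*k + 1.6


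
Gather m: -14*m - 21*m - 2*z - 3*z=-35*m - 5*z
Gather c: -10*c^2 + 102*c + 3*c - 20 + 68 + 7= -10*c^2 + 105*c + 55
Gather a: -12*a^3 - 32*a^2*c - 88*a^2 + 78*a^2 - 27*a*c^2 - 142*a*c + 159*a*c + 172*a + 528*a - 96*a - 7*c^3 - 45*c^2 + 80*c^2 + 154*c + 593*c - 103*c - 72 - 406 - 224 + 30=-12*a^3 + a^2*(-32*c - 10) + a*(-27*c^2 + 17*c + 604) - 7*c^3 + 35*c^2 + 644*c - 672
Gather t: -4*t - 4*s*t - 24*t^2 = -24*t^2 + t*(-4*s - 4)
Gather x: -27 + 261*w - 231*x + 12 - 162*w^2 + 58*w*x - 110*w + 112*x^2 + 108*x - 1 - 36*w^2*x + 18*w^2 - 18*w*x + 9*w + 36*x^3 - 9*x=-144*w^2 + 160*w + 36*x^3 + 112*x^2 + x*(-36*w^2 + 40*w - 132) - 16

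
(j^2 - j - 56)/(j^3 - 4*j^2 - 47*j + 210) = (j - 8)/(j^2 - 11*j + 30)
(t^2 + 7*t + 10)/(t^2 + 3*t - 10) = (t + 2)/(t - 2)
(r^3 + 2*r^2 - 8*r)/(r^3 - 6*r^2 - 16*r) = (-r^2 - 2*r + 8)/(-r^2 + 6*r + 16)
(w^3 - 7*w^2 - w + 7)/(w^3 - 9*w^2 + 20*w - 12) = (w^2 - 6*w - 7)/(w^2 - 8*w + 12)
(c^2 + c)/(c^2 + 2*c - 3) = c*(c + 1)/(c^2 + 2*c - 3)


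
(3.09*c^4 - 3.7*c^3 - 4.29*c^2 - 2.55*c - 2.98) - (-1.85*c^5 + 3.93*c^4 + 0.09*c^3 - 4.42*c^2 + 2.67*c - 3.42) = 1.85*c^5 - 0.84*c^4 - 3.79*c^3 + 0.13*c^2 - 5.22*c + 0.44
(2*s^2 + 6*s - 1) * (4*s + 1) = 8*s^3 + 26*s^2 + 2*s - 1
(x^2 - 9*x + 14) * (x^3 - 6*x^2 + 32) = x^5 - 15*x^4 + 68*x^3 - 52*x^2 - 288*x + 448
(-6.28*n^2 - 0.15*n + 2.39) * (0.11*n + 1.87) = -0.6908*n^3 - 11.7601*n^2 - 0.0176*n + 4.4693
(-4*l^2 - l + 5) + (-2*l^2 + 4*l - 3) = -6*l^2 + 3*l + 2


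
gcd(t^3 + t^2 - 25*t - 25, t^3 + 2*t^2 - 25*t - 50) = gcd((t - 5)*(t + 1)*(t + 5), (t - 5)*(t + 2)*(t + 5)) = t^2 - 25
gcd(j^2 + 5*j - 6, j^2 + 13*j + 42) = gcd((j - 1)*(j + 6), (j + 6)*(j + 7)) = j + 6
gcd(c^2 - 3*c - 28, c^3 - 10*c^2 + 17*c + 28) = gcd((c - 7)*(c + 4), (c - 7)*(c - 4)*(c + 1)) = c - 7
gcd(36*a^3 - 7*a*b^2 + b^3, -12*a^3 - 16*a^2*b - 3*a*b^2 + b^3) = 12*a^2 + 4*a*b - b^2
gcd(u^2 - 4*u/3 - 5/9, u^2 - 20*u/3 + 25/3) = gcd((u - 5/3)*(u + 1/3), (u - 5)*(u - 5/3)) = u - 5/3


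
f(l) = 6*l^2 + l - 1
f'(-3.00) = -35.00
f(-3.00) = 50.00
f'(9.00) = 109.00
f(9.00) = 494.00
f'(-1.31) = -14.72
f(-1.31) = 7.99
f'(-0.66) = -6.92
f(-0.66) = 0.95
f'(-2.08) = -23.96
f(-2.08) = 22.88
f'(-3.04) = -35.48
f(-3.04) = 51.41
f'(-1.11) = -12.32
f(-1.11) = 5.28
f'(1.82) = 22.84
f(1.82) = 20.69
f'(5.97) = 72.64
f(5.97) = 218.82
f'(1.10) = 14.20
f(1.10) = 7.36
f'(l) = 12*l + 1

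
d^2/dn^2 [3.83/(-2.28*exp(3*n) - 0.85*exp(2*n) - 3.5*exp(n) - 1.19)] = (-3.83*(6.84*exp(2*n) + 1.7*exp(n) + 3.5)*(13.68*exp(2*n) + 3.4*exp(n) + 7.0)*exp(n) + (78.5916*exp(2*n) + 13.022*exp(n) + 13.405)*(2.28*exp(3*n) + 0.85*exp(2*n) + 3.5*exp(n) + 1.19))*exp(n)/(2.28*exp(3*n) + 0.85*exp(2*n) + 3.5*exp(n) + 1.19)^3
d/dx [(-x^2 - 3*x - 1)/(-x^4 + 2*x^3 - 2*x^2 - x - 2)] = (-2*x^5 - 7*x^4 + 8*x^3 + x^2 + 5)/(x^8 - 4*x^7 + 8*x^6 - 6*x^5 + 4*x^4 - 4*x^3 + 9*x^2 + 4*x + 4)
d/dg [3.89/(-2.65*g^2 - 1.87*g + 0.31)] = (20.617*g + 7.2743)/(2.65*g^2 + 1.87*g - 0.31)^2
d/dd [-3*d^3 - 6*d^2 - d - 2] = -9*d^2 - 12*d - 1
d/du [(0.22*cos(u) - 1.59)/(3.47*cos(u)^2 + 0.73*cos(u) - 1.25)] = (0.7634*cos(u)^2 - 11.0346*cos(u) - 0.8857)*sin(u)/(12.0409*cos(u)^4 + 5.0662*cos(u)^3 - 8.1421*cos(u)^2 - 1.825*cos(u) + 1.5625)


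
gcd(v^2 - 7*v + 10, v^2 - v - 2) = v - 2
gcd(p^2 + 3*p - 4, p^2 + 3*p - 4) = p^2 + 3*p - 4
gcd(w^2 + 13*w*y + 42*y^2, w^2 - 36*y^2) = w + 6*y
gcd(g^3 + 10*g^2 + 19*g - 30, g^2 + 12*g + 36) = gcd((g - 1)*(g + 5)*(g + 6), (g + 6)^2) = g + 6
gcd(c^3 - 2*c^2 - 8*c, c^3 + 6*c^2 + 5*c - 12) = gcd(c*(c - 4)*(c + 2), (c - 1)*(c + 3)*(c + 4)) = 1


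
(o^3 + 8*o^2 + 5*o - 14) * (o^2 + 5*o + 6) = o^5 + 13*o^4 + 51*o^3 + 59*o^2 - 40*o - 84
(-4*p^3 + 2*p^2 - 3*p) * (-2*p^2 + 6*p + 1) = 8*p^5 - 28*p^4 + 14*p^3 - 16*p^2 - 3*p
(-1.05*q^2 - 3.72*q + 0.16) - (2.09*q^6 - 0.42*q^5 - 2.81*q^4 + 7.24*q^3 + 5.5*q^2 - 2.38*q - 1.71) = -2.09*q^6 + 0.42*q^5 + 2.81*q^4 - 7.24*q^3 - 6.55*q^2 - 1.34*q + 1.87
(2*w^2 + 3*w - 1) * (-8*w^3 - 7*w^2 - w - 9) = -16*w^5 - 38*w^4 - 15*w^3 - 14*w^2 - 26*w + 9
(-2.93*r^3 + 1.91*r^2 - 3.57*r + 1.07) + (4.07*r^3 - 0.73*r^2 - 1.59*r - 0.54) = 1.14*r^3 + 1.18*r^2 - 5.16*r + 0.53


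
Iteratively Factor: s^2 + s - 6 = (s - 2)*(s + 3)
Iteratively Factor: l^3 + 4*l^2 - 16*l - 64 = (l - 4)*(l^2 + 8*l + 16) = (l - 4)*(l + 4)*(l + 4)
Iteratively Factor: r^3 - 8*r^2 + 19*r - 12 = (r - 3)*(r^2 - 5*r + 4) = (r - 3)*(r - 1)*(r - 4)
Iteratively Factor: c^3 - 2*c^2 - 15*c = (c + 3)*(c^2 - 5*c) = c*(c + 3)*(c - 5)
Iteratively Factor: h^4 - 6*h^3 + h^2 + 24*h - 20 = (h - 1)*(h^3 - 5*h^2 - 4*h + 20) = (h - 5)*(h - 1)*(h^2 - 4) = (h - 5)*(h - 2)*(h - 1)*(h + 2)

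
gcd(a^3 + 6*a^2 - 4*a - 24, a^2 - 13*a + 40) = 1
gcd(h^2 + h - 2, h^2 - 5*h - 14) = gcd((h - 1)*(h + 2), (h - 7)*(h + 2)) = h + 2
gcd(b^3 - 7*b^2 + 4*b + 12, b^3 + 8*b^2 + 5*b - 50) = b - 2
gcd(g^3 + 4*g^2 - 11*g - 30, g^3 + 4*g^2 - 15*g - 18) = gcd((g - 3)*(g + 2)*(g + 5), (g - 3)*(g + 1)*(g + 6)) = g - 3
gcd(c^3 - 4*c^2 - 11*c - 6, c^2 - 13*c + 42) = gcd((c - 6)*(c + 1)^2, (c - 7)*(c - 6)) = c - 6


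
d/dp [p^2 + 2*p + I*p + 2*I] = 2*p + 2 + I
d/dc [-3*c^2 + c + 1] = 1 - 6*c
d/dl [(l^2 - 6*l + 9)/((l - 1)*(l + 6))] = (11*l^2 - 30*l - 9)/(l^4 + 10*l^3 + 13*l^2 - 60*l + 36)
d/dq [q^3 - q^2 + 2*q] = 3*q^2 - 2*q + 2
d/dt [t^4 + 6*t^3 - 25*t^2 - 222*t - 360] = 4*t^3 + 18*t^2 - 50*t - 222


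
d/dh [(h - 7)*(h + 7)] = 2*h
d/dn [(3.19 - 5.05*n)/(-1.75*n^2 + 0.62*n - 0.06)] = (-8.8375*n^2 + 11.165*n - 1.6748)/(3.0625*n^4 - 2.17*n^3 + 0.5944*n^2 - 0.0744*n + 0.0036)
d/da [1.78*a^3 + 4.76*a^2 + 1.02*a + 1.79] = 5.34*a^2 + 9.52*a + 1.02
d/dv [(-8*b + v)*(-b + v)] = -9*b + 2*v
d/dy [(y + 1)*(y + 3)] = 2*y + 4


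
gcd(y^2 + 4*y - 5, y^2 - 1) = y - 1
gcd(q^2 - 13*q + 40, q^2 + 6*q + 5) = 1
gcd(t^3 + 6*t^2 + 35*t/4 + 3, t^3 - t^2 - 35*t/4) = 1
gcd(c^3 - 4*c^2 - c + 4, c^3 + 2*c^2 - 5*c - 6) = c + 1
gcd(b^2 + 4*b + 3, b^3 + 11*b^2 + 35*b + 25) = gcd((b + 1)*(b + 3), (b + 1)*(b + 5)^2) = b + 1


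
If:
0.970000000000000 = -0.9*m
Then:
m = -1.08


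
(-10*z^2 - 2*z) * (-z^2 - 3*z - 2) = 10*z^4 + 32*z^3 + 26*z^2 + 4*z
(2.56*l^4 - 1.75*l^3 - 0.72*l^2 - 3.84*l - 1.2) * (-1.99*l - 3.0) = -5.0944*l^5 - 4.1975*l^4 + 6.6828*l^3 + 9.8016*l^2 + 13.908*l + 3.6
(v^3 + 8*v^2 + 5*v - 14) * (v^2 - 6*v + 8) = v^5 + 2*v^4 - 35*v^3 + 20*v^2 + 124*v - 112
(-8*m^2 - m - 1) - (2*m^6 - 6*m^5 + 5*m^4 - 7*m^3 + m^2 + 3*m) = -2*m^6 + 6*m^5 - 5*m^4 + 7*m^3 - 9*m^2 - 4*m - 1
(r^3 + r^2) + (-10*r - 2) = r^3 + r^2 - 10*r - 2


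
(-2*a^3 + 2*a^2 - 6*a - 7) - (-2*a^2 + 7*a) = -2*a^3 + 4*a^2 - 13*a - 7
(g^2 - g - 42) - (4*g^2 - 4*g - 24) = -3*g^2 + 3*g - 18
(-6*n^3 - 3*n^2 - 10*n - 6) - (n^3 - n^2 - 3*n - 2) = -7*n^3 - 2*n^2 - 7*n - 4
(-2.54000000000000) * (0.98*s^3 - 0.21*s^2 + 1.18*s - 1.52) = -2.4892*s^3 + 0.5334*s^2 - 2.9972*s + 3.8608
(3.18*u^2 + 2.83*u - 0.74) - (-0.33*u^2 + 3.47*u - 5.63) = 3.51*u^2 - 0.64*u + 4.89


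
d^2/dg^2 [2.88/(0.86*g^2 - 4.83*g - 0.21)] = (4.260096*g^2 - 23.925888*g - 2.88*(1.72*g - 4.83)*(3.44*g - 9.66) - 1.040256)/(-0.86*g^2 + 4.83*g + 0.21)^3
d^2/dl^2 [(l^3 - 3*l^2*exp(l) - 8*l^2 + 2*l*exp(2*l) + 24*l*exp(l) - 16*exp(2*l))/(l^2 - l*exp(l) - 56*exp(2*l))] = 2*(-l^6 + 115*l^5*exp(l) + 8*l^5 - 423*l^4*exp(2*l) - 1032*l^4*exp(l) - 16*l^4 + 6581*l^3*exp(3*l) + 4056*l^3*exp(2*l) + 1896*l^3*exp(l) + 16*l^3 - 4760*l^2*exp(4*l) - 72136*l^2*exp(3*l) - 7104*l^2*exp(2*l) - 1392*l^2*exp(l) + 57120*l*exp(4*l) + 115040*l*exp(3*l) + 4080*l*exp(2*l) - 85680*exp(4*l) - 27344*exp(3*l))*exp(l)/(l^6 - 3*l^5*exp(l) - 165*l^4*exp(2*l) + 335*l^3*exp(3*l) + 9240*l^2*exp(4*l) - 9408*l*exp(5*l) - 175616*exp(6*l))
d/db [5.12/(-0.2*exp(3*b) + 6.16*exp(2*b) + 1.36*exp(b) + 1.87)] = (3.072*exp(2*b) - 63.0784*exp(b) - 6.9632)*exp(b)/(-0.2*exp(3*b) + 6.16*exp(2*b) + 1.36*exp(b) + 1.87)^2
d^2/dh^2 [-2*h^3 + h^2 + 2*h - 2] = 2 - 12*h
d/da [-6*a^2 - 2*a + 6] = -12*a - 2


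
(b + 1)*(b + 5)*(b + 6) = b^3 + 12*b^2 + 41*b + 30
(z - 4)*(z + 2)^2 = z^3 - 12*z - 16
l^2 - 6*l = l*(l - 6)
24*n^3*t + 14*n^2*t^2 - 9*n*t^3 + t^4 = t*(-6*n + t)*(-4*n + t)*(n + t)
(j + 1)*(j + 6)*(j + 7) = j^3 + 14*j^2 + 55*j + 42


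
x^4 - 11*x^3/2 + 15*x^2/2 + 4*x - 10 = (x - 5/2)*(x - 2)^2*(x + 1)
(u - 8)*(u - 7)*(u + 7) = u^3 - 8*u^2 - 49*u + 392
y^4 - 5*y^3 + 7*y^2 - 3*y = y*(y - 3)*(y - 1)^2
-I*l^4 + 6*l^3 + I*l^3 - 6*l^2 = l^2*(l + 6*I)*(-I*l + I)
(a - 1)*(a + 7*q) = a^2 + 7*a*q - a - 7*q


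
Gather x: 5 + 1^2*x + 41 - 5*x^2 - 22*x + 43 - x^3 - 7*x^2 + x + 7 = -x^3 - 12*x^2 - 20*x + 96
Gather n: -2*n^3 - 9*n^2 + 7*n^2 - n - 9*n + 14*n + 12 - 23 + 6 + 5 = -2*n^3 - 2*n^2 + 4*n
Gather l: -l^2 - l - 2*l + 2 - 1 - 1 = -l^2 - 3*l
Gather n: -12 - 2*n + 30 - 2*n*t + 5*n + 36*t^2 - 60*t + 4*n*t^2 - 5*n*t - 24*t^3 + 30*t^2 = n*(4*t^2 - 7*t + 3) - 24*t^3 + 66*t^2 - 60*t + 18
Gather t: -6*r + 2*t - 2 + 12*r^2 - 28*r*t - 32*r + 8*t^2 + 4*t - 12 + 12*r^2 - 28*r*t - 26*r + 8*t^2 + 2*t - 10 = 24*r^2 - 64*r + 16*t^2 + t*(8 - 56*r) - 24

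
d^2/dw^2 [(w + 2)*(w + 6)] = 2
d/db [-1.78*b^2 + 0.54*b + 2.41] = 0.54 - 3.56*b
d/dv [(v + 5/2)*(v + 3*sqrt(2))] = 2*v + 5/2 + 3*sqrt(2)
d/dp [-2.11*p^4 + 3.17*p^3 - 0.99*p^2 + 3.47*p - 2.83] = -8.44*p^3 + 9.51*p^2 - 1.98*p + 3.47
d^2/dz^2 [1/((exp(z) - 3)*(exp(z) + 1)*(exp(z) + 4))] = (9*exp(5*z) + 22*exp(4*z) - 6*exp(3*z) + 42*exp(2*z) + 217*exp(z) - 132)*exp(z)/(exp(9*z) + 6*exp(8*z) - 21*exp(7*z) - 160*exp(6*z) + 87*exp(5*z) + 1374*exp(4*z) + 685*exp(3*z) - 3492*exp(2*z) - 4752*exp(z) - 1728)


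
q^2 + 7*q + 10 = (q + 2)*(q + 5)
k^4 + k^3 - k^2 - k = k*(k - 1)*(k + 1)^2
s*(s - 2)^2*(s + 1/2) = s^4 - 7*s^3/2 + 2*s^2 + 2*s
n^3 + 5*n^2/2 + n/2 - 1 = (n - 1/2)*(n + 1)*(n + 2)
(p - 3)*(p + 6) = p^2 + 3*p - 18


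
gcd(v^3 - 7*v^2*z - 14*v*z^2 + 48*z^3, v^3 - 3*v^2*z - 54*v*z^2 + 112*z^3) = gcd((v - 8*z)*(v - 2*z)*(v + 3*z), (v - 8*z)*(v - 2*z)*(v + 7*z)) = v^2 - 10*v*z + 16*z^2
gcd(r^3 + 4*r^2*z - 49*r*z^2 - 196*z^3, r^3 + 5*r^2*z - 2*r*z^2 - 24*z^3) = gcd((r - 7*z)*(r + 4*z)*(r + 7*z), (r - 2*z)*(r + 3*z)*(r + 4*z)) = r + 4*z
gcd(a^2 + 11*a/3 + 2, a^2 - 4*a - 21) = a + 3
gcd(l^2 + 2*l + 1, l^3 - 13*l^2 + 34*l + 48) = l + 1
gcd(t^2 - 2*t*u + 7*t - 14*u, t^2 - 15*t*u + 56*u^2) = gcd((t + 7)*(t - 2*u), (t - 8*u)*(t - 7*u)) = 1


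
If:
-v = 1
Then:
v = -1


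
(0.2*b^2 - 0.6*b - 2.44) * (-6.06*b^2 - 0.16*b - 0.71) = -1.212*b^4 + 3.604*b^3 + 14.7404*b^2 + 0.8164*b + 1.7324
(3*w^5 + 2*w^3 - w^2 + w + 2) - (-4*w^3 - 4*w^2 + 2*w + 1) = 3*w^5 + 6*w^3 + 3*w^2 - w + 1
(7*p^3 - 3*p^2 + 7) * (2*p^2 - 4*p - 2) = 14*p^5 - 34*p^4 - 2*p^3 + 20*p^2 - 28*p - 14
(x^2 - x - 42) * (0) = 0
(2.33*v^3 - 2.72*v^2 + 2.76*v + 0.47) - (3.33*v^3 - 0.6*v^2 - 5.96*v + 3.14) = -1.0*v^3 - 2.12*v^2 + 8.72*v - 2.67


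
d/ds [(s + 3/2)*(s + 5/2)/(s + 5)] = (s^2 + 10*s + 65/4)/(s^2 + 10*s + 25)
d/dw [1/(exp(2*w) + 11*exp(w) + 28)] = (-2*exp(w) - 11)*exp(w)/(exp(2*w) + 11*exp(w) + 28)^2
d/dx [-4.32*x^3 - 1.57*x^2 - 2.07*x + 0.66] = -12.96*x^2 - 3.14*x - 2.07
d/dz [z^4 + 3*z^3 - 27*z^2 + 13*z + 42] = 4*z^3 + 9*z^2 - 54*z + 13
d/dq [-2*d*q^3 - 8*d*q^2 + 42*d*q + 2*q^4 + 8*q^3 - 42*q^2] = -6*d*q^2 - 16*d*q + 42*d + 8*q^3 + 24*q^2 - 84*q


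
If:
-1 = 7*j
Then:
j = -1/7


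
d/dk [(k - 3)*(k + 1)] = 2*k - 2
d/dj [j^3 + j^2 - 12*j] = 3*j^2 + 2*j - 12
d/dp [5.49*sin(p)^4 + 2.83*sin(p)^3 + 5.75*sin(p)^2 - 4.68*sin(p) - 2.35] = (21.96*sin(p)^3 + 8.49*sin(p)^2 + 11.5*sin(p) - 4.68)*cos(p)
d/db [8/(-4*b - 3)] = 32/(4*b + 3)^2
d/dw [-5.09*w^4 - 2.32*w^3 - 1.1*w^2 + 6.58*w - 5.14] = -20.36*w^3 - 6.96*w^2 - 2.2*w + 6.58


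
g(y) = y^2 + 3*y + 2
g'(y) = 2*y + 3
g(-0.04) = 1.88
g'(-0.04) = 2.92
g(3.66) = 26.38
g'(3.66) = 10.32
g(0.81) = 5.09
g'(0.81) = 4.62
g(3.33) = 23.08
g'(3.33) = 9.66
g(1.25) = 7.31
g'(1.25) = 5.50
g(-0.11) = 1.68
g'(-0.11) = 2.78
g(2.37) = 14.73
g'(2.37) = 7.74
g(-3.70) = 4.59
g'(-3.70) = -4.40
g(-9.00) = 56.00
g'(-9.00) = -15.00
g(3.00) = 20.00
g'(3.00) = 9.00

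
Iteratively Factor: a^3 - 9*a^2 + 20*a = (a)*(a^2 - 9*a + 20) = a*(a - 4)*(a - 5)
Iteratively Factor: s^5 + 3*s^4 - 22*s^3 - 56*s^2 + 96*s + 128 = (s - 2)*(s^4 + 5*s^3 - 12*s^2 - 80*s - 64) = (s - 2)*(s + 4)*(s^3 + s^2 - 16*s - 16) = (s - 2)*(s + 4)^2*(s^2 - 3*s - 4) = (s - 2)*(s + 1)*(s + 4)^2*(s - 4)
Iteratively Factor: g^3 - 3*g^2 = (g)*(g^2 - 3*g) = g*(g - 3)*(g)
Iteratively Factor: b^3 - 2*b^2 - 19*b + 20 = (b - 5)*(b^2 + 3*b - 4) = (b - 5)*(b + 4)*(b - 1)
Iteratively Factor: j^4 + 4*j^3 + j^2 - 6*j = (j + 2)*(j^3 + 2*j^2 - 3*j) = (j - 1)*(j + 2)*(j^2 + 3*j) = j*(j - 1)*(j + 2)*(j + 3)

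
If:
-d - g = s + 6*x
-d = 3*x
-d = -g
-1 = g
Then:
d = -1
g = -1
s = 0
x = 1/3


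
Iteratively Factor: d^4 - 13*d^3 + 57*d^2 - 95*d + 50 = (d - 1)*(d^3 - 12*d^2 + 45*d - 50) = (d - 2)*(d - 1)*(d^2 - 10*d + 25) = (d - 5)*(d - 2)*(d - 1)*(d - 5)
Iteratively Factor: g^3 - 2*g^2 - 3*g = (g)*(g^2 - 2*g - 3) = g*(g - 3)*(g + 1)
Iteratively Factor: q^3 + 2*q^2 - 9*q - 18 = (q + 3)*(q^2 - q - 6) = (q + 2)*(q + 3)*(q - 3)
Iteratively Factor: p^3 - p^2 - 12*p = (p - 4)*(p^2 + 3*p) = (p - 4)*(p + 3)*(p)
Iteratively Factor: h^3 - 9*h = (h)*(h^2 - 9) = h*(h - 3)*(h + 3)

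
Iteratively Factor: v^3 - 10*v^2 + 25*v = (v - 5)*(v^2 - 5*v) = (v - 5)^2*(v)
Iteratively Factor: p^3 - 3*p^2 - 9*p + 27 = (p + 3)*(p^2 - 6*p + 9) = (p - 3)*(p + 3)*(p - 3)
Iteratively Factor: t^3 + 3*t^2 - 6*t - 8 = (t - 2)*(t^2 + 5*t + 4) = (t - 2)*(t + 4)*(t + 1)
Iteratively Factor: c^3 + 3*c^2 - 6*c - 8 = (c + 4)*(c^2 - c - 2) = (c - 2)*(c + 4)*(c + 1)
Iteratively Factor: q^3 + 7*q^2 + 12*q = (q)*(q^2 + 7*q + 12) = q*(q + 4)*(q + 3)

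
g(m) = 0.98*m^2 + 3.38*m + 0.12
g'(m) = 1.96*m + 3.38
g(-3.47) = 0.19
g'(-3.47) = -3.42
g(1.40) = 6.77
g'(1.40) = 6.12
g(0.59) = 2.46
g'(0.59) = 4.54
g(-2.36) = -2.40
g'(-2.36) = -1.25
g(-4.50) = 4.76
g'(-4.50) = -5.44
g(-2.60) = -2.04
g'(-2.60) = -1.72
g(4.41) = 34.08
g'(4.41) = 12.02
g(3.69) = 25.94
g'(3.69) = 10.61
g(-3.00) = -1.20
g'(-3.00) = -2.50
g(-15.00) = 169.92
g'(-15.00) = -26.02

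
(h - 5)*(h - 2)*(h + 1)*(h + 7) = h^4 + h^3 - 39*h^2 + 31*h + 70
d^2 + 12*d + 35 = (d + 5)*(d + 7)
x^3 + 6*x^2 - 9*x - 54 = (x - 3)*(x + 3)*(x + 6)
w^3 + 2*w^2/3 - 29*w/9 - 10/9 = (w - 5/3)*(w + 1/3)*(w + 2)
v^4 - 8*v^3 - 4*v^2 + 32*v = v*(v - 8)*(v - 2)*(v + 2)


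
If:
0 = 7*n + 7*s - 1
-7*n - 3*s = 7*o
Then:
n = 1/7 - s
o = 4*s/7 - 1/7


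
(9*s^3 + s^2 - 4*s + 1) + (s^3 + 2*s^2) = 10*s^3 + 3*s^2 - 4*s + 1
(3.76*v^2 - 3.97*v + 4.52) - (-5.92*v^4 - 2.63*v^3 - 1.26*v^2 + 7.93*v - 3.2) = 5.92*v^4 + 2.63*v^3 + 5.02*v^2 - 11.9*v + 7.72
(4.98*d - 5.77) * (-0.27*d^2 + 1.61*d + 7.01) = -1.3446*d^3 + 9.5757*d^2 + 25.6201*d - 40.4477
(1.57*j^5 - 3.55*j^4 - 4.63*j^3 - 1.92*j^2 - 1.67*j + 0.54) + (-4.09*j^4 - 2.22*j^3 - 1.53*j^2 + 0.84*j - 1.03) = 1.57*j^5 - 7.64*j^4 - 6.85*j^3 - 3.45*j^2 - 0.83*j - 0.49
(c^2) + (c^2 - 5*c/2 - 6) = 2*c^2 - 5*c/2 - 6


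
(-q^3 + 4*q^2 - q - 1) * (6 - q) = q^4 - 10*q^3 + 25*q^2 - 5*q - 6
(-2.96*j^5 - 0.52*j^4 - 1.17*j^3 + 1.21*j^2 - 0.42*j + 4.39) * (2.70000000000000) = -7.992*j^5 - 1.404*j^4 - 3.159*j^3 + 3.267*j^2 - 1.134*j + 11.853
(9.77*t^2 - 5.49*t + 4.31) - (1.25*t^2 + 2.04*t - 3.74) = 8.52*t^2 - 7.53*t + 8.05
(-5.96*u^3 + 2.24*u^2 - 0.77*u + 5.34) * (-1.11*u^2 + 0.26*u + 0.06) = 6.6156*u^5 - 4.036*u^4 + 1.0795*u^3 - 5.9932*u^2 + 1.3422*u + 0.3204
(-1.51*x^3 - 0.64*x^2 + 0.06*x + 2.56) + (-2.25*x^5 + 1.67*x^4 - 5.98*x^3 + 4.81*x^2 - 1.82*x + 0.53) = -2.25*x^5 + 1.67*x^4 - 7.49*x^3 + 4.17*x^2 - 1.76*x + 3.09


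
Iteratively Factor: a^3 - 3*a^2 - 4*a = (a - 4)*(a^2 + a) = a*(a - 4)*(a + 1)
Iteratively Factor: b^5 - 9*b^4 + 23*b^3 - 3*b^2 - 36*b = (b - 3)*(b^4 - 6*b^3 + 5*b^2 + 12*b) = (b - 3)^2*(b^3 - 3*b^2 - 4*b) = b*(b - 3)^2*(b^2 - 3*b - 4) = b*(b - 3)^2*(b + 1)*(b - 4)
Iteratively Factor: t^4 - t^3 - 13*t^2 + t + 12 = (t + 1)*(t^3 - 2*t^2 - 11*t + 12) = (t + 1)*(t + 3)*(t^2 - 5*t + 4) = (t - 1)*(t + 1)*(t + 3)*(t - 4)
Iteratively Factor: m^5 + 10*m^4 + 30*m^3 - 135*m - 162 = (m + 3)*(m^4 + 7*m^3 + 9*m^2 - 27*m - 54) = (m + 3)^2*(m^3 + 4*m^2 - 3*m - 18) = (m + 3)^3*(m^2 + m - 6) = (m - 2)*(m + 3)^3*(m + 3)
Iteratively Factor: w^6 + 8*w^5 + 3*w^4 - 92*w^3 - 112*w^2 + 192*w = (w + 4)*(w^5 + 4*w^4 - 13*w^3 - 40*w^2 + 48*w) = (w - 3)*(w + 4)*(w^4 + 7*w^3 + 8*w^2 - 16*w) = (w - 3)*(w + 4)^2*(w^3 + 3*w^2 - 4*w) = (w - 3)*(w - 1)*(w + 4)^2*(w^2 + 4*w) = (w - 3)*(w - 1)*(w + 4)^3*(w)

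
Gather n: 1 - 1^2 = 0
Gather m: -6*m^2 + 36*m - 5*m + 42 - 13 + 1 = -6*m^2 + 31*m + 30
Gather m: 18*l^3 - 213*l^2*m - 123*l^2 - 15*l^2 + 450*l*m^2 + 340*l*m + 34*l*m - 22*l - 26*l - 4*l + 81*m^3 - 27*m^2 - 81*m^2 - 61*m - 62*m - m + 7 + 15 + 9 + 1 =18*l^3 - 138*l^2 - 52*l + 81*m^3 + m^2*(450*l - 108) + m*(-213*l^2 + 374*l - 124) + 32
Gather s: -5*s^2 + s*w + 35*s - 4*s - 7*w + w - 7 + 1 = -5*s^2 + s*(w + 31) - 6*w - 6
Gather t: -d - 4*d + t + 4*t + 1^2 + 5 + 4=-5*d + 5*t + 10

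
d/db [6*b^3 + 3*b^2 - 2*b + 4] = 18*b^2 + 6*b - 2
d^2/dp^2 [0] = 0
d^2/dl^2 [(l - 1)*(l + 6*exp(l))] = 6*l*exp(l) + 6*exp(l) + 2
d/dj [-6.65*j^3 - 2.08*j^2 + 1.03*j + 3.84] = -19.95*j^2 - 4.16*j + 1.03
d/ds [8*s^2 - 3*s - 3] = 16*s - 3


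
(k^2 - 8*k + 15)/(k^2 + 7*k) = (k^2 - 8*k + 15)/(k*(k + 7))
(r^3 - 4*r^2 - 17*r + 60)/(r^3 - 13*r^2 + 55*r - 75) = (r + 4)/(r - 5)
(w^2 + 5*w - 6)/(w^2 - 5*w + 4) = (w + 6)/(w - 4)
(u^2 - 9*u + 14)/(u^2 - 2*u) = (u - 7)/u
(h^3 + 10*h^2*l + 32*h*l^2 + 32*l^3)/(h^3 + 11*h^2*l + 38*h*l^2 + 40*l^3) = (h + 4*l)/(h + 5*l)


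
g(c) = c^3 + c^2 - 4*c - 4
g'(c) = 3*c^2 + 2*c - 4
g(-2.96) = -9.33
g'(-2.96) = 16.36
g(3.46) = 35.55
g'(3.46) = 38.83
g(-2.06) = -0.26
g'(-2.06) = 4.61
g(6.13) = 239.40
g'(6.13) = 120.99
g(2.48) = 7.48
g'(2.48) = 19.41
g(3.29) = 29.28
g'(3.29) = 35.05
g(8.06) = 552.33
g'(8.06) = 207.01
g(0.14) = -4.54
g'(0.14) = -3.66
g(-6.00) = -160.00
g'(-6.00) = 92.00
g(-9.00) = -616.00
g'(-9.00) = 221.00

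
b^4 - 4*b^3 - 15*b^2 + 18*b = b*(b - 6)*(b - 1)*(b + 3)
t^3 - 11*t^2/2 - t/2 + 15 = (t - 5)*(t - 2)*(t + 3/2)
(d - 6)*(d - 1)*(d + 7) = d^3 - 43*d + 42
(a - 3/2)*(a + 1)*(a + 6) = a^3 + 11*a^2/2 - 9*a/2 - 9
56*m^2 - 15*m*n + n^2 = (-8*m + n)*(-7*m + n)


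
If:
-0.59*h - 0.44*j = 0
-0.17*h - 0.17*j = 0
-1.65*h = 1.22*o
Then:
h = 0.00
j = 0.00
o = 0.00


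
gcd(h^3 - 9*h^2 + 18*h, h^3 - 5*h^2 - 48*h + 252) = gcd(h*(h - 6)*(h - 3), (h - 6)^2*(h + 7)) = h - 6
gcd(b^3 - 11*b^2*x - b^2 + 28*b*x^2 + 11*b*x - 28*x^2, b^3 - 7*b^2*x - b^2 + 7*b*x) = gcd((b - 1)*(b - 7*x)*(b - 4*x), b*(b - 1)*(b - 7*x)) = -b^2 + 7*b*x + b - 7*x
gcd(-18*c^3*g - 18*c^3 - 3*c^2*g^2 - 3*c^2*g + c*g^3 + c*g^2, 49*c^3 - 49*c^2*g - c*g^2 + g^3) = 1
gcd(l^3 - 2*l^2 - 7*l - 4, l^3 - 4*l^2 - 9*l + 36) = l - 4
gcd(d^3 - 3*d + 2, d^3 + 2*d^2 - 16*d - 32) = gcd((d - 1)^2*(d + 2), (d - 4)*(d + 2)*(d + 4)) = d + 2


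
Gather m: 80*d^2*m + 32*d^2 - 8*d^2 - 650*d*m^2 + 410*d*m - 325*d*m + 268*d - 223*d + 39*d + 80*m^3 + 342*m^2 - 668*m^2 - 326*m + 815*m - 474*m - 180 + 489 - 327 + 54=24*d^2 + 84*d + 80*m^3 + m^2*(-650*d - 326) + m*(80*d^2 + 85*d + 15) + 36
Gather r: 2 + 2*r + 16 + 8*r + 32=10*r + 50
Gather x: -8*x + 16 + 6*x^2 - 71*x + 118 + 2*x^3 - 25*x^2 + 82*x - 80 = 2*x^3 - 19*x^2 + 3*x + 54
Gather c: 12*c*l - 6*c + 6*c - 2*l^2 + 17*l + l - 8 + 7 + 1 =12*c*l - 2*l^2 + 18*l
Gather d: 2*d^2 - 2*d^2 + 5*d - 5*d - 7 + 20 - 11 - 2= 0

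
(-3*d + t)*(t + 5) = -3*d*t - 15*d + t^2 + 5*t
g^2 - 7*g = g*(g - 7)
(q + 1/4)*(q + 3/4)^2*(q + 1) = q^4 + 11*q^3/4 + 43*q^2/16 + 69*q/64 + 9/64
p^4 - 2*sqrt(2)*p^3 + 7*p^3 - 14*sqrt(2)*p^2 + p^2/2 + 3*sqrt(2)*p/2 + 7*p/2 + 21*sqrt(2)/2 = (p + 7)*(p - 3*sqrt(2)/2)*(p - sqrt(2))*(p + sqrt(2)/2)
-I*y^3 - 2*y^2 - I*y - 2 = (y - 2*I)*(y - I)*(-I*y + 1)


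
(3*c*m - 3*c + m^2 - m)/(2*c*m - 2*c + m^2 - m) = (3*c + m)/(2*c + m)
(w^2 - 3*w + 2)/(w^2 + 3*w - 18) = (w^2 - 3*w + 2)/(w^2 + 3*w - 18)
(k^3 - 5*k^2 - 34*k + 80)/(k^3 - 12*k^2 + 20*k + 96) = (k^2 + 3*k - 10)/(k^2 - 4*k - 12)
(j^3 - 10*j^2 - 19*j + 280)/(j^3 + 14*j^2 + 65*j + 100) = (j^2 - 15*j + 56)/(j^2 + 9*j + 20)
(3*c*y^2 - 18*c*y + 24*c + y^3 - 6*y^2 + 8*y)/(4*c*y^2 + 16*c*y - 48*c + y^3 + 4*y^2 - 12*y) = (3*c*y - 12*c + y^2 - 4*y)/(4*c*y + 24*c + y^2 + 6*y)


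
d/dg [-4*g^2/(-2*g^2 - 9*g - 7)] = 4*g*(9*g + 14)/(4*g^4 + 36*g^3 + 109*g^2 + 126*g + 49)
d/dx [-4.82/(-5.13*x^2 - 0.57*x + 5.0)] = (-49.4532*x - 2.7474)/(5.13*x^2 + 0.57*x - 5.0)^2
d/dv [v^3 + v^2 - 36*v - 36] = 3*v^2 + 2*v - 36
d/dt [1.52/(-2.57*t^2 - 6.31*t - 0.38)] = (7.8128*t + 9.5912)/(2.57*t^2 + 6.31*t + 0.38)^2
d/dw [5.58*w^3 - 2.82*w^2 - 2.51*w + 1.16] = 16.74*w^2 - 5.64*w - 2.51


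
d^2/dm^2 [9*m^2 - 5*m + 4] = 18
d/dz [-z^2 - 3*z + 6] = -2*z - 3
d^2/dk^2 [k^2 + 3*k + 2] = 2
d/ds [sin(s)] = cos(s)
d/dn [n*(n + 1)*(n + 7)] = 3*n^2 + 16*n + 7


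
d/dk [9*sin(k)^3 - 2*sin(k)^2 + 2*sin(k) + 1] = (27*sin(k)^2 - 4*sin(k) + 2)*cos(k)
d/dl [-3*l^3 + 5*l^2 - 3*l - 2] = -9*l^2 + 10*l - 3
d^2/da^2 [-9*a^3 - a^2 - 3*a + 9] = -54*a - 2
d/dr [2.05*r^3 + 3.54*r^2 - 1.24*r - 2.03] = 6.15*r^2 + 7.08*r - 1.24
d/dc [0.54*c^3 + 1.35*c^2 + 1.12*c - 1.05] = 1.62*c^2 + 2.7*c + 1.12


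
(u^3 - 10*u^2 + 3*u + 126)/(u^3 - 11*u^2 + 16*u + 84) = (u + 3)/(u + 2)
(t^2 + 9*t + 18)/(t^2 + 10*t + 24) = (t + 3)/(t + 4)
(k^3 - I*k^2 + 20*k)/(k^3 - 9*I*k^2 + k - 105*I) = k*(k + 4*I)/(k^2 - 4*I*k + 21)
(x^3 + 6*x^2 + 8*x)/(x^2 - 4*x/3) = 3*(x^2 + 6*x + 8)/(3*x - 4)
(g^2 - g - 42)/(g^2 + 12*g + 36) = (g - 7)/(g + 6)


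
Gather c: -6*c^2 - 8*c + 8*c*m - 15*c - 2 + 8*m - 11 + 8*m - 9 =-6*c^2 + c*(8*m - 23) + 16*m - 22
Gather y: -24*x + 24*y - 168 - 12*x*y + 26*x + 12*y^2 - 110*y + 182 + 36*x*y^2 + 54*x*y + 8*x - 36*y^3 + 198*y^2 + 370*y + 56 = 10*x - 36*y^3 + y^2*(36*x + 210) + y*(42*x + 284) + 70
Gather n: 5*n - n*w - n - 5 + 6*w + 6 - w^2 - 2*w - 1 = n*(4 - w) - w^2 + 4*w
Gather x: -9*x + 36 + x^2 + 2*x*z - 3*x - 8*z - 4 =x^2 + x*(2*z - 12) - 8*z + 32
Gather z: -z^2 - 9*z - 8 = -z^2 - 9*z - 8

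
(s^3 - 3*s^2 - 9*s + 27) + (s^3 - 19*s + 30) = 2*s^3 - 3*s^2 - 28*s + 57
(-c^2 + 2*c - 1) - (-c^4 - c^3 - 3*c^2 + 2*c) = c^4 + c^3 + 2*c^2 - 1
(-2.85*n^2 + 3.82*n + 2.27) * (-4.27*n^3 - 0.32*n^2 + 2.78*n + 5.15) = 12.1695*n^5 - 15.3994*n^4 - 18.8383*n^3 - 4.7843*n^2 + 25.9836*n + 11.6905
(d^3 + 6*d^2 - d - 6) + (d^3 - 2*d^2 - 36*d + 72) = 2*d^3 + 4*d^2 - 37*d + 66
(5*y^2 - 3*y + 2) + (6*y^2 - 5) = 11*y^2 - 3*y - 3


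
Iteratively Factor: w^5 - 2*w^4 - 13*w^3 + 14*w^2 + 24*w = (w)*(w^4 - 2*w^3 - 13*w^2 + 14*w + 24) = w*(w - 2)*(w^3 - 13*w - 12) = w*(w - 2)*(w + 3)*(w^2 - 3*w - 4) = w*(w - 2)*(w + 1)*(w + 3)*(w - 4)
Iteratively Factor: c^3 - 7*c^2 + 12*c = (c)*(c^2 - 7*c + 12) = c*(c - 4)*(c - 3)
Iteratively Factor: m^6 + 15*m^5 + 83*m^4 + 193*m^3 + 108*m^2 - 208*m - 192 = (m - 1)*(m^5 + 16*m^4 + 99*m^3 + 292*m^2 + 400*m + 192) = (m - 1)*(m + 4)*(m^4 + 12*m^3 + 51*m^2 + 88*m + 48) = (m - 1)*(m + 3)*(m + 4)*(m^3 + 9*m^2 + 24*m + 16) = (m - 1)*(m + 1)*(m + 3)*(m + 4)*(m^2 + 8*m + 16) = (m - 1)*(m + 1)*(m + 3)*(m + 4)^2*(m + 4)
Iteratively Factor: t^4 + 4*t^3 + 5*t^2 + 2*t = (t + 2)*(t^3 + 2*t^2 + t) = (t + 1)*(t + 2)*(t^2 + t) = t*(t + 1)*(t + 2)*(t + 1)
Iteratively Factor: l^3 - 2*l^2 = (l)*(l^2 - 2*l) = l*(l - 2)*(l)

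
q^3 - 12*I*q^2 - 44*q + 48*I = (q - 6*I)*(q - 4*I)*(q - 2*I)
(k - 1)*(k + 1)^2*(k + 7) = k^4 + 8*k^3 + 6*k^2 - 8*k - 7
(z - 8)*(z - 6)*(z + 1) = z^3 - 13*z^2 + 34*z + 48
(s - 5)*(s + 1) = s^2 - 4*s - 5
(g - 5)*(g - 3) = g^2 - 8*g + 15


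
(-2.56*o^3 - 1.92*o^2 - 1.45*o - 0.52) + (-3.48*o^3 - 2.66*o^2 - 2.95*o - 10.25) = -6.04*o^3 - 4.58*o^2 - 4.4*o - 10.77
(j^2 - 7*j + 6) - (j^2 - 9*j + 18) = 2*j - 12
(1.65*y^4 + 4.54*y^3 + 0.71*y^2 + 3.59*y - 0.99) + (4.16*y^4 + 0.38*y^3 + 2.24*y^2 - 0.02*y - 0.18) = 5.81*y^4 + 4.92*y^3 + 2.95*y^2 + 3.57*y - 1.17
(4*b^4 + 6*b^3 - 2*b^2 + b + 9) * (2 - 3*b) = -12*b^5 - 10*b^4 + 18*b^3 - 7*b^2 - 25*b + 18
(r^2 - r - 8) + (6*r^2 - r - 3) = 7*r^2 - 2*r - 11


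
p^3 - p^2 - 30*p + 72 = (p - 4)*(p - 3)*(p + 6)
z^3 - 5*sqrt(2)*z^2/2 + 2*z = z*(z - 2*sqrt(2))*(z - sqrt(2)/2)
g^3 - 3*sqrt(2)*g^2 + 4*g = g*(g - 2*sqrt(2))*(g - sqrt(2))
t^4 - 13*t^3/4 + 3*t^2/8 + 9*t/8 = t*(t - 3)*(t - 3/4)*(t + 1/2)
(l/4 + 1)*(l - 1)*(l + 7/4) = l^3/4 + 19*l^2/16 + 5*l/16 - 7/4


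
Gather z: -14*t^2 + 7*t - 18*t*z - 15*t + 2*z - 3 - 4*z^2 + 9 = -14*t^2 - 8*t - 4*z^2 + z*(2 - 18*t) + 6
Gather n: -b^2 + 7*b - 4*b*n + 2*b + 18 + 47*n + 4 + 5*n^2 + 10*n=-b^2 + 9*b + 5*n^2 + n*(57 - 4*b) + 22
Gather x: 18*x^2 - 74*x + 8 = 18*x^2 - 74*x + 8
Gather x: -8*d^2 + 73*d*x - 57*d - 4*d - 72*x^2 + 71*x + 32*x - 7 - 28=-8*d^2 - 61*d - 72*x^2 + x*(73*d + 103) - 35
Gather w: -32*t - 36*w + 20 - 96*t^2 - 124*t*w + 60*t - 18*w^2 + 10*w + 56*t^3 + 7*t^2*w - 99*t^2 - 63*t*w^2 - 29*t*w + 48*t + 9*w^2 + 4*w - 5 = 56*t^3 - 195*t^2 + 76*t + w^2*(-63*t - 9) + w*(7*t^2 - 153*t - 22) + 15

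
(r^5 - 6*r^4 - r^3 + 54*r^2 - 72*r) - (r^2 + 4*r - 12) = r^5 - 6*r^4 - r^3 + 53*r^2 - 76*r + 12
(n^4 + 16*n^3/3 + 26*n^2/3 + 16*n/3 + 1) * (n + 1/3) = n^5 + 17*n^4/3 + 94*n^3/9 + 74*n^2/9 + 25*n/9 + 1/3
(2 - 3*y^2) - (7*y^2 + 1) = 1 - 10*y^2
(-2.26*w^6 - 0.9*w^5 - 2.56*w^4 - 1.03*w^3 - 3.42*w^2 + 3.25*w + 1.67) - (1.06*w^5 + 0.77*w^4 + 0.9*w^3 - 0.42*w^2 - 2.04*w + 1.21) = -2.26*w^6 - 1.96*w^5 - 3.33*w^4 - 1.93*w^3 - 3.0*w^2 + 5.29*w + 0.46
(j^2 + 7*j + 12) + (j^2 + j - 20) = 2*j^2 + 8*j - 8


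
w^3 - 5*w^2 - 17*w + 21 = (w - 7)*(w - 1)*(w + 3)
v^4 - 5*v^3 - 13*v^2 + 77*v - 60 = (v - 5)*(v - 3)*(v - 1)*(v + 4)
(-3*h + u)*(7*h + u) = -21*h^2 + 4*h*u + u^2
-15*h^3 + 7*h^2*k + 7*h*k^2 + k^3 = (-h + k)*(3*h + k)*(5*h + k)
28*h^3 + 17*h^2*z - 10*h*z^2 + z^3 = (-7*h + z)*(-4*h + z)*(h + z)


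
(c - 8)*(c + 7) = c^2 - c - 56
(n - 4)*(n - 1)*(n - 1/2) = n^3 - 11*n^2/2 + 13*n/2 - 2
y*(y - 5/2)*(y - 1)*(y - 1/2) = y^4 - 4*y^3 + 17*y^2/4 - 5*y/4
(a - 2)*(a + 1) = a^2 - a - 2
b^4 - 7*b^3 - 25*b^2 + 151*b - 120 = (b - 8)*(b - 3)*(b - 1)*(b + 5)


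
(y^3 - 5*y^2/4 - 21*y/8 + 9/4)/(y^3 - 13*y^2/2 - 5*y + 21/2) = (4*y^2 - 11*y + 6)/(4*(y^2 - 8*y + 7))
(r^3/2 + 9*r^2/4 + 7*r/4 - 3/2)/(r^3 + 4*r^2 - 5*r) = (2*r^3 + 9*r^2 + 7*r - 6)/(4*r*(r^2 + 4*r - 5))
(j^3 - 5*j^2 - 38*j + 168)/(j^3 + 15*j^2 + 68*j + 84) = (j^2 - 11*j + 28)/(j^2 + 9*j + 14)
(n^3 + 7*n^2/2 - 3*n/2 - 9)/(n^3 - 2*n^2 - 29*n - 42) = (n - 3/2)/(n - 7)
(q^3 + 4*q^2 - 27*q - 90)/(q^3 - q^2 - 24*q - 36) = (q^2 + q - 30)/(q^2 - 4*q - 12)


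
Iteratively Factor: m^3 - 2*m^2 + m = (m - 1)*(m^2 - m) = (m - 1)^2*(m)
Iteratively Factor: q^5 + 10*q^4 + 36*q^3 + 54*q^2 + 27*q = (q + 1)*(q^4 + 9*q^3 + 27*q^2 + 27*q) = (q + 1)*(q + 3)*(q^3 + 6*q^2 + 9*q) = (q + 1)*(q + 3)^2*(q^2 + 3*q) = q*(q + 1)*(q + 3)^2*(q + 3)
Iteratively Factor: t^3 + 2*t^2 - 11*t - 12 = (t - 3)*(t^2 + 5*t + 4) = (t - 3)*(t + 4)*(t + 1)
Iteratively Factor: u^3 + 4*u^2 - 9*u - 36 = (u + 4)*(u^2 - 9) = (u + 3)*(u + 4)*(u - 3)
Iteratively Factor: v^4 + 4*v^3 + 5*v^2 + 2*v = (v + 1)*(v^3 + 3*v^2 + 2*v) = v*(v + 1)*(v^2 + 3*v + 2) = v*(v + 1)*(v + 2)*(v + 1)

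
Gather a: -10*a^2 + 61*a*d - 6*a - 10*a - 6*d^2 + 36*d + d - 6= -10*a^2 + a*(61*d - 16) - 6*d^2 + 37*d - 6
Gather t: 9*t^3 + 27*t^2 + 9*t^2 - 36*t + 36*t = 9*t^3 + 36*t^2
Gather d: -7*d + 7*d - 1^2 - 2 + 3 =0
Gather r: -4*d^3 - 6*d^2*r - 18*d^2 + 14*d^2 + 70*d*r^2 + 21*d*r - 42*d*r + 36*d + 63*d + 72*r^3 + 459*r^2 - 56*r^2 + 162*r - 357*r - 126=-4*d^3 - 4*d^2 + 99*d + 72*r^3 + r^2*(70*d + 403) + r*(-6*d^2 - 21*d - 195) - 126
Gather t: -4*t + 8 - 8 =-4*t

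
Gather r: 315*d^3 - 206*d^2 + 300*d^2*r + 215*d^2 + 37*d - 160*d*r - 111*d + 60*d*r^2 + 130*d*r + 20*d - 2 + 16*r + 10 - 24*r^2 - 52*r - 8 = 315*d^3 + 9*d^2 - 54*d + r^2*(60*d - 24) + r*(300*d^2 - 30*d - 36)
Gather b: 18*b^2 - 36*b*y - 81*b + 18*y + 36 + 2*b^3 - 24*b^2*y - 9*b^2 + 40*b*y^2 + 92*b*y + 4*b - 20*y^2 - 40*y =2*b^3 + b^2*(9 - 24*y) + b*(40*y^2 + 56*y - 77) - 20*y^2 - 22*y + 36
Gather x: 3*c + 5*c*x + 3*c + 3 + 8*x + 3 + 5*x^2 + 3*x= 6*c + 5*x^2 + x*(5*c + 11) + 6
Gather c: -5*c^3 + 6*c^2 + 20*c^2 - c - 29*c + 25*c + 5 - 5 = -5*c^3 + 26*c^2 - 5*c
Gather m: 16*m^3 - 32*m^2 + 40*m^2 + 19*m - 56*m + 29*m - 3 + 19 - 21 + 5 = 16*m^3 + 8*m^2 - 8*m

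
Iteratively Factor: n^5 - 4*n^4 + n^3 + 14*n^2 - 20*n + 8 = (n + 2)*(n^4 - 6*n^3 + 13*n^2 - 12*n + 4) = (n - 2)*(n + 2)*(n^3 - 4*n^2 + 5*n - 2) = (n - 2)*(n - 1)*(n + 2)*(n^2 - 3*n + 2) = (n - 2)*(n - 1)^2*(n + 2)*(n - 2)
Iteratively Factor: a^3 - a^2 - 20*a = (a + 4)*(a^2 - 5*a) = a*(a + 4)*(a - 5)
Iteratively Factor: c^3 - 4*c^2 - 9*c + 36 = (c - 3)*(c^2 - c - 12) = (c - 4)*(c - 3)*(c + 3)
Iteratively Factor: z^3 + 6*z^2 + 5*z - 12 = (z + 3)*(z^2 + 3*z - 4) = (z + 3)*(z + 4)*(z - 1)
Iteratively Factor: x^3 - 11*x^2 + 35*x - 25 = (x - 1)*(x^2 - 10*x + 25) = (x - 5)*(x - 1)*(x - 5)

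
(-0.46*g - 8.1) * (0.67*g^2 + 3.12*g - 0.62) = -0.3082*g^3 - 6.8622*g^2 - 24.9868*g + 5.022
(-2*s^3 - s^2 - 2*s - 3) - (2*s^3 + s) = -4*s^3 - s^2 - 3*s - 3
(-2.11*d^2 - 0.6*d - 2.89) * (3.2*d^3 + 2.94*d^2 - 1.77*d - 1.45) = -6.752*d^5 - 8.1234*d^4 - 7.2773*d^3 - 4.3751*d^2 + 5.9853*d + 4.1905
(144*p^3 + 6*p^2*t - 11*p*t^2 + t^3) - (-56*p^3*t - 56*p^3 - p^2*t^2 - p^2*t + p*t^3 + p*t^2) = 56*p^3*t + 200*p^3 + p^2*t^2 + 7*p^2*t - p*t^3 - 12*p*t^2 + t^3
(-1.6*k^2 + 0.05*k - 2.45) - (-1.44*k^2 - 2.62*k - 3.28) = -0.16*k^2 + 2.67*k + 0.83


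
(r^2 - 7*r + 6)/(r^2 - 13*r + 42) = (r - 1)/(r - 7)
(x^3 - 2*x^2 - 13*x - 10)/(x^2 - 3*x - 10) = x + 1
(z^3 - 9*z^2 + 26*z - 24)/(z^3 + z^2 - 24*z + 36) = (z - 4)/(z + 6)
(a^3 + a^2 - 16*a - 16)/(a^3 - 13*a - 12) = (a + 4)/(a + 3)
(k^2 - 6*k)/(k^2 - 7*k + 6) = k/(k - 1)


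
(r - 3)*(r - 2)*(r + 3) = r^3 - 2*r^2 - 9*r + 18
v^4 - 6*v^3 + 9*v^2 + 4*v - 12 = (v - 3)*(v - 2)^2*(v + 1)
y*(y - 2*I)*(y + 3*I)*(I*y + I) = I*y^4 - y^3 + I*y^3 - y^2 + 6*I*y^2 + 6*I*y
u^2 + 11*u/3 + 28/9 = (u + 4/3)*(u + 7/3)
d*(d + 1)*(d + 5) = d^3 + 6*d^2 + 5*d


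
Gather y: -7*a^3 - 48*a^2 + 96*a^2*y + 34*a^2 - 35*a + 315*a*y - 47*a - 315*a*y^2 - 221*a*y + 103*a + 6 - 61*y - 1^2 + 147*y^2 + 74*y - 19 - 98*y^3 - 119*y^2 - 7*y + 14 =-7*a^3 - 14*a^2 + 21*a - 98*y^3 + y^2*(28 - 315*a) + y*(96*a^2 + 94*a + 6)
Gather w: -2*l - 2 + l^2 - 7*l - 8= l^2 - 9*l - 10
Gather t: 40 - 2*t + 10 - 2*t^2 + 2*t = 50 - 2*t^2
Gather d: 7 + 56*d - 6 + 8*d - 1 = 64*d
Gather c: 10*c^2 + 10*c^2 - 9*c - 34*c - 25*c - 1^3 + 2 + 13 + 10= 20*c^2 - 68*c + 24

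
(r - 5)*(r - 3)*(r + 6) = r^3 - 2*r^2 - 33*r + 90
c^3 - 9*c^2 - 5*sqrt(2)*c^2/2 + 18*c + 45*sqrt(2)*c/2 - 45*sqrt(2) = (c - 6)*(c - 3)*(c - 5*sqrt(2)/2)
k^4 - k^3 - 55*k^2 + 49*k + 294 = (k - 7)*(k - 3)*(k + 2)*(k + 7)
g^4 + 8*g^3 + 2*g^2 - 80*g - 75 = (g - 3)*(g + 1)*(g + 5)^2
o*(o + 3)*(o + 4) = o^3 + 7*o^2 + 12*o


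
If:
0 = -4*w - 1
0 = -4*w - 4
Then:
No Solution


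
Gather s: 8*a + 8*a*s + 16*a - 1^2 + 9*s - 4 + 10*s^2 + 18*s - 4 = 24*a + 10*s^2 + s*(8*a + 27) - 9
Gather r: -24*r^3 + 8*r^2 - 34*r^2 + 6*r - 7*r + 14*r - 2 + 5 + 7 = -24*r^3 - 26*r^2 + 13*r + 10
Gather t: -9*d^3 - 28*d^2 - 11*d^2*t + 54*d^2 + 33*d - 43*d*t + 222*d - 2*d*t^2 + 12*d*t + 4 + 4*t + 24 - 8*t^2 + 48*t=-9*d^3 + 26*d^2 + 255*d + t^2*(-2*d - 8) + t*(-11*d^2 - 31*d + 52) + 28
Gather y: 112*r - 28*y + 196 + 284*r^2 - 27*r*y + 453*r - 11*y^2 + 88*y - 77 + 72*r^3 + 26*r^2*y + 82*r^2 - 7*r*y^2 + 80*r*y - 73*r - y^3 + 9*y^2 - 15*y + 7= 72*r^3 + 366*r^2 + 492*r - y^3 + y^2*(-7*r - 2) + y*(26*r^2 + 53*r + 45) + 126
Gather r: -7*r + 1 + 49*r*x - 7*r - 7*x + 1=r*(49*x - 14) - 7*x + 2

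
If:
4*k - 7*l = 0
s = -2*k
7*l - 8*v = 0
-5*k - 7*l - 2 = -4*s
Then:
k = -2/17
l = -8/119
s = 4/17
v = -1/17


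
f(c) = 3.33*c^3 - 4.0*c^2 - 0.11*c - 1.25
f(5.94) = 554.88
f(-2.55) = -82.20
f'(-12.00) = 1534.45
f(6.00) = 573.37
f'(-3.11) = 121.39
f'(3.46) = 91.81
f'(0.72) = -0.69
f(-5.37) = -631.67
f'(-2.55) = 85.25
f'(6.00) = 311.53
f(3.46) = 88.42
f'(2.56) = 44.88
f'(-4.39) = 227.54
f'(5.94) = 304.85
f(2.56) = 28.12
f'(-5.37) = 330.93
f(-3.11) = -139.76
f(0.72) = -2.16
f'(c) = 9.99*c^2 - 8.0*c - 0.11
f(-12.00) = -6330.17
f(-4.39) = -359.59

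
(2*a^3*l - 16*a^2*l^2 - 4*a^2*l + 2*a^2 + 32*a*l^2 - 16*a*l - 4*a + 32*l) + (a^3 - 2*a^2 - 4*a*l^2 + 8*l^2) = 2*a^3*l + a^3 - 16*a^2*l^2 - 4*a^2*l + 28*a*l^2 - 16*a*l - 4*a + 8*l^2 + 32*l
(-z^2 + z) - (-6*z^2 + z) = 5*z^2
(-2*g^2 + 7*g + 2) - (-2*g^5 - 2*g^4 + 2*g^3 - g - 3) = 2*g^5 + 2*g^4 - 2*g^3 - 2*g^2 + 8*g + 5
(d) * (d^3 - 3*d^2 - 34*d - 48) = d^4 - 3*d^3 - 34*d^2 - 48*d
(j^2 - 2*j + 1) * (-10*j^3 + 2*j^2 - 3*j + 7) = -10*j^5 + 22*j^4 - 17*j^3 + 15*j^2 - 17*j + 7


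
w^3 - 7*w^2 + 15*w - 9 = (w - 3)^2*(w - 1)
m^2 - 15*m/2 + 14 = (m - 4)*(m - 7/2)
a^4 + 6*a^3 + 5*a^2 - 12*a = a*(a - 1)*(a + 3)*(a + 4)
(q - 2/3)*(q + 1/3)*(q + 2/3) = q^3 + q^2/3 - 4*q/9 - 4/27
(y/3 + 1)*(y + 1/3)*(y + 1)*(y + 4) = y^4/3 + 25*y^3/9 + 65*y^2/9 + 55*y/9 + 4/3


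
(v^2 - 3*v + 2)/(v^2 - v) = (v - 2)/v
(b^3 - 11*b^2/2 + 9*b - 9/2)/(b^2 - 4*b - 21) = (-2*b^3 + 11*b^2 - 18*b + 9)/(2*(-b^2 + 4*b + 21))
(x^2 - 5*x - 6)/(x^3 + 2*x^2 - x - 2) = (x - 6)/(x^2 + x - 2)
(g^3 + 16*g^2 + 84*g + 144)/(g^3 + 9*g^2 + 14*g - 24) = (g + 6)/(g - 1)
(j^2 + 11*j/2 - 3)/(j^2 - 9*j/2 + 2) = (j + 6)/(j - 4)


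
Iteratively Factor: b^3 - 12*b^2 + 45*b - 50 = (b - 5)*(b^2 - 7*b + 10) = (b - 5)*(b - 2)*(b - 5)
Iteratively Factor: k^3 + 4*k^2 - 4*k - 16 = (k + 2)*(k^2 + 2*k - 8) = (k + 2)*(k + 4)*(k - 2)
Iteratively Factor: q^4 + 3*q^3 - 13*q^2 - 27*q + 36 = (q + 3)*(q^3 - 13*q + 12) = (q - 1)*(q + 3)*(q^2 + q - 12) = (q - 3)*(q - 1)*(q + 3)*(q + 4)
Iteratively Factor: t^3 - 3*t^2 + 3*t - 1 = (t - 1)*(t^2 - 2*t + 1) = (t - 1)^2*(t - 1)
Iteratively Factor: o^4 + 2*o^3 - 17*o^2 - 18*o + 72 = (o + 4)*(o^3 - 2*o^2 - 9*o + 18) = (o - 2)*(o + 4)*(o^2 - 9) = (o - 2)*(o + 3)*(o + 4)*(o - 3)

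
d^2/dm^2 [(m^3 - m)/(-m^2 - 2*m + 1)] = 4*(-2*m^3 + 3*m^2 + 1)/(m^6 + 6*m^5 + 9*m^4 - 4*m^3 - 9*m^2 + 6*m - 1)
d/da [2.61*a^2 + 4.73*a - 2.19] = 5.22*a + 4.73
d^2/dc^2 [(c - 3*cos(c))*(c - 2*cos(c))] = 5*c*cos(c) + 24*sin(c)^2 + 10*sin(c) - 10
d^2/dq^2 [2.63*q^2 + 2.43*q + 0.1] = 5.26000000000000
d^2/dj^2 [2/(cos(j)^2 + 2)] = 4*(-2*sin(j)^4 - 3*sin(j)^2 + 3)/(cos(j)^2 + 2)^3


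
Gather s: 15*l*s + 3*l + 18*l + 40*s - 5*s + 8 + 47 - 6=21*l + s*(15*l + 35) + 49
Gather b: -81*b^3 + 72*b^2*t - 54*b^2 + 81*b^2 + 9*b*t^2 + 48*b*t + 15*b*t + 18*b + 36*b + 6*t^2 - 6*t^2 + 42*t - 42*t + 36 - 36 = -81*b^3 + b^2*(72*t + 27) + b*(9*t^2 + 63*t + 54)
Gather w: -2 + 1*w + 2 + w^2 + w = w^2 + 2*w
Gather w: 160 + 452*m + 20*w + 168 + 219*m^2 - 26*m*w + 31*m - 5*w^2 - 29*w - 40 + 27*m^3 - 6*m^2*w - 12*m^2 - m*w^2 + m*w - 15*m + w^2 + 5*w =27*m^3 + 207*m^2 + 468*m + w^2*(-m - 4) + w*(-6*m^2 - 25*m - 4) + 288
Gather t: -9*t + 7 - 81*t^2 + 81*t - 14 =-81*t^2 + 72*t - 7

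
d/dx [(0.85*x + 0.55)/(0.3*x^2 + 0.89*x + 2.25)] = (-0.255*x^2 - 0.33*x + 1.423)/(0.09*x^4 + 0.534*x^3 + 2.1421*x^2 + 4.005*x + 5.0625)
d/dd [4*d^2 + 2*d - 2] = 8*d + 2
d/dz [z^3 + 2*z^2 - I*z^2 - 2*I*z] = 3*z^2 + 2*z*(2 - I) - 2*I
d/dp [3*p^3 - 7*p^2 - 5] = p*(9*p - 14)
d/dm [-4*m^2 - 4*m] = -8*m - 4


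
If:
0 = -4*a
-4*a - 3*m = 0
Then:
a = 0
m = 0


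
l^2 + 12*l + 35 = (l + 5)*(l + 7)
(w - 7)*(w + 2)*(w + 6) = w^3 + w^2 - 44*w - 84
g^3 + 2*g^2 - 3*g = g*(g - 1)*(g + 3)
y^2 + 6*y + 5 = (y + 1)*(y + 5)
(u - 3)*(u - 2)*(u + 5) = u^3 - 19*u + 30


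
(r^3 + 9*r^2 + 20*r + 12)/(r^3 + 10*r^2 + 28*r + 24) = (r + 1)/(r + 2)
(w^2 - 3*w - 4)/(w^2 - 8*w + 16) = (w + 1)/(w - 4)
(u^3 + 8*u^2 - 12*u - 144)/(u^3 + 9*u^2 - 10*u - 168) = (u + 6)/(u + 7)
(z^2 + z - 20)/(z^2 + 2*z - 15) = (z - 4)/(z - 3)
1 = 1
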